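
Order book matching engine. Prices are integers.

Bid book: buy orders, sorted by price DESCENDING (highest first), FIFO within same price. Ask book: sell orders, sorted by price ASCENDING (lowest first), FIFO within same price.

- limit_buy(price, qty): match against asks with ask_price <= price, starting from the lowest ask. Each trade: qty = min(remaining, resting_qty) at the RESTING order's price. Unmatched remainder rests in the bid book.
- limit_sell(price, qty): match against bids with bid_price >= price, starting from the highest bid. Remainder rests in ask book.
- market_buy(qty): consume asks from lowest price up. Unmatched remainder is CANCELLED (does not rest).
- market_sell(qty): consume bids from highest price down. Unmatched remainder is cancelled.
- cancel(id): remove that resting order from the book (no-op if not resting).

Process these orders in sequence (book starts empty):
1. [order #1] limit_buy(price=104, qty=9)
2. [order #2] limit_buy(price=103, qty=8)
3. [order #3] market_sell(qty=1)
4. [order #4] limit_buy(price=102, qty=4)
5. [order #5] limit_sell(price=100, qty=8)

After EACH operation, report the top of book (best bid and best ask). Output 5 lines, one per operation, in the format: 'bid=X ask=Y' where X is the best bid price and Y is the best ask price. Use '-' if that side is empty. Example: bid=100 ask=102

Answer: bid=104 ask=-
bid=104 ask=-
bid=104 ask=-
bid=104 ask=-
bid=103 ask=-

Derivation:
After op 1 [order #1] limit_buy(price=104, qty=9): fills=none; bids=[#1:9@104] asks=[-]
After op 2 [order #2] limit_buy(price=103, qty=8): fills=none; bids=[#1:9@104 #2:8@103] asks=[-]
After op 3 [order #3] market_sell(qty=1): fills=#1x#3:1@104; bids=[#1:8@104 #2:8@103] asks=[-]
After op 4 [order #4] limit_buy(price=102, qty=4): fills=none; bids=[#1:8@104 #2:8@103 #4:4@102] asks=[-]
After op 5 [order #5] limit_sell(price=100, qty=8): fills=#1x#5:8@104; bids=[#2:8@103 #4:4@102] asks=[-]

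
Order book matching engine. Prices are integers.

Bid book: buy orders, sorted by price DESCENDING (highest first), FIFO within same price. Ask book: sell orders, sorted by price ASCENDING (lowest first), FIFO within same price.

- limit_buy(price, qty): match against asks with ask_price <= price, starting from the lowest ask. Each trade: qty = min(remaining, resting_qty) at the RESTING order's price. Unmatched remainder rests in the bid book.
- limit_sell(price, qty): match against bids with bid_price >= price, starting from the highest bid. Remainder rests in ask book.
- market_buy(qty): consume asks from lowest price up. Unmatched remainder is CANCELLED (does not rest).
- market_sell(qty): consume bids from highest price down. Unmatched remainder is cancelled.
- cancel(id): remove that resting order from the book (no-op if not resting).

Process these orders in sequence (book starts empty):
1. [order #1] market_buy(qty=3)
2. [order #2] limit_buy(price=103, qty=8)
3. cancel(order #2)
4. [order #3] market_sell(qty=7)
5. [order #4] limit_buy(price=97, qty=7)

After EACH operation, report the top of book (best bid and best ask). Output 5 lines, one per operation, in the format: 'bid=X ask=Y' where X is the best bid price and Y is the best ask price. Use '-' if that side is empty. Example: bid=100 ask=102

After op 1 [order #1] market_buy(qty=3): fills=none; bids=[-] asks=[-]
After op 2 [order #2] limit_buy(price=103, qty=8): fills=none; bids=[#2:8@103] asks=[-]
After op 3 cancel(order #2): fills=none; bids=[-] asks=[-]
After op 4 [order #3] market_sell(qty=7): fills=none; bids=[-] asks=[-]
After op 5 [order #4] limit_buy(price=97, qty=7): fills=none; bids=[#4:7@97] asks=[-]

Answer: bid=- ask=-
bid=103 ask=-
bid=- ask=-
bid=- ask=-
bid=97 ask=-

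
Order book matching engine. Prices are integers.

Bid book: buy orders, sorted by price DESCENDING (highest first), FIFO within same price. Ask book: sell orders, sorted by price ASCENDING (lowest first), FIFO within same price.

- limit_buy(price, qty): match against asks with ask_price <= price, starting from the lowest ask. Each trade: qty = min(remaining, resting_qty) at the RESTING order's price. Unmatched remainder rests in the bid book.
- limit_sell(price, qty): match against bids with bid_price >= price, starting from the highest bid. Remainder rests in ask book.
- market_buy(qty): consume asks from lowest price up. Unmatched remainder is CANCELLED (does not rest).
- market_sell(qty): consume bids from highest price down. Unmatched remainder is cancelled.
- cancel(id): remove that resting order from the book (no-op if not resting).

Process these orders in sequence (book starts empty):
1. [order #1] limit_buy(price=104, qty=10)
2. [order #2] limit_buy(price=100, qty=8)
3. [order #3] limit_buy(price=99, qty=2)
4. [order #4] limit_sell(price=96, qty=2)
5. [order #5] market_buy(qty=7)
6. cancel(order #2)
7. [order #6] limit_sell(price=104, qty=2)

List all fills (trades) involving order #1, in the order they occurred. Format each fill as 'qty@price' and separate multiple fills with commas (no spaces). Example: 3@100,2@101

Answer: 2@104,2@104

Derivation:
After op 1 [order #1] limit_buy(price=104, qty=10): fills=none; bids=[#1:10@104] asks=[-]
After op 2 [order #2] limit_buy(price=100, qty=8): fills=none; bids=[#1:10@104 #2:8@100] asks=[-]
After op 3 [order #3] limit_buy(price=99, qty=2): fills=none; bids=[#1:10@104 #2:8@100 #3:2@99] asks=[-]
After op 4 [order #4] limit_sell(price=96, qty=2): fills=#1x#4:2@104; bids=[#1:8@104 #2:8@100 #3:2@99] asks=[-]
After op 5 [order #5] market_buy(qty=7): fills=none; bids=[#1:8@104 #2:8@100 #3:2@99] asks=[-]
After op 6 cancel(order #2): fills=none; bids=[#1:8@104 #3:2@99] asks=[-]
After op 7 [order #6] limit_sell(price=104, qty=2): fills=#1x#6:2@104; bids=[#1:6@104 #3:2@99] asks=[-]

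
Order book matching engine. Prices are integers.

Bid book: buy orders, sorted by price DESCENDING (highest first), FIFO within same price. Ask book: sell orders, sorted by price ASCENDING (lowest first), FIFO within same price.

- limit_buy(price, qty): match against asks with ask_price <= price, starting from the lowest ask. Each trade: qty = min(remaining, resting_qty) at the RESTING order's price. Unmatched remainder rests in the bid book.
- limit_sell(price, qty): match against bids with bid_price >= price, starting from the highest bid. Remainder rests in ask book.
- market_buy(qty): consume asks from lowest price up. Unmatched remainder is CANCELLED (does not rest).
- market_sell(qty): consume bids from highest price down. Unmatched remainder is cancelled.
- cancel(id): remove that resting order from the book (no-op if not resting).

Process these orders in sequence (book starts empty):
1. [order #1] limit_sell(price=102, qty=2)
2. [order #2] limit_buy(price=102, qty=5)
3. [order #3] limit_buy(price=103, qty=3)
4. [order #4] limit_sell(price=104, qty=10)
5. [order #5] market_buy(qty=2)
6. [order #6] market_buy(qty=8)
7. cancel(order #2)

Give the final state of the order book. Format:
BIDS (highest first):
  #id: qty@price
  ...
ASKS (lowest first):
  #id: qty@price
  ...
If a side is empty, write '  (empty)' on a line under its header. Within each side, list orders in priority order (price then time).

Answer: BIDS (highest first):
  #3: 3@103
ASKS (lowest first):
  (empty)

Derivation:
After op 1 [order #1] limit_sell(price=102, qty=2): fills=none; bids=[-] asks=[#1:2@102]
After op 2 [order #2] limit_buy(price=102, qty=5): fills=#2x#1:2@102; bids=[#2:3@102] asks=[-]
After op 3 [order #3] limit_buy(price=103, qty=3): fills=none; bids=[#3:3@103 #2:3@102] asks=[-]
After op 4 [order #4] limit_sell(price=104, qty=10): fills=none; bids=[#3:3@103 #2:3@102] asks=[#4:10@104]
After op 5 [order #5] market_buy(qty=2): fills=#5x#4:2@104; bids=[#3:3@103 #2:3@102] asks=[#4:8@104]
After op 6 [order #6] market_buy(qty=8): fills=#6x#4:8@104; bids=[#3:3@103 #2:3@102] asks=[-]
After op 7 cancel(order #2): fills=none; bids=[#3:3@103] asks=[-]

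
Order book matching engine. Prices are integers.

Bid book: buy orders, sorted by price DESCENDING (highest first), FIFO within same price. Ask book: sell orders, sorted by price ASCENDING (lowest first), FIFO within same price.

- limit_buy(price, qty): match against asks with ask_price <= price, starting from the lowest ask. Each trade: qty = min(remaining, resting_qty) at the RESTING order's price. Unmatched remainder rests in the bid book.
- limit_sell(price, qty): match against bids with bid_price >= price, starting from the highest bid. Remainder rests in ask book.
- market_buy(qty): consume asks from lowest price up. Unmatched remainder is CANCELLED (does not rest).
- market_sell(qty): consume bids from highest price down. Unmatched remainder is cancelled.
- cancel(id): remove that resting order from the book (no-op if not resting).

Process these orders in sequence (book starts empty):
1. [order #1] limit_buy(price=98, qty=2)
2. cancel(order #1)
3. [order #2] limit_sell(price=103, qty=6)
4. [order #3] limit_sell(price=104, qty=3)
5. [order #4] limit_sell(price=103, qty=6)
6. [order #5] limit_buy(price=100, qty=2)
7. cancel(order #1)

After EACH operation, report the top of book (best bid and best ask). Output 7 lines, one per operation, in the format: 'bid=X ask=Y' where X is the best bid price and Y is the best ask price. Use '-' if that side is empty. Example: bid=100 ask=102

After op 1 [order #1] limit_buy(price=98, qty=2): fills=none; bids=[#1:2@98] asks=[-]
After op 2 cancel(order #1): fills=none; bids=[-] asks=[-]
After op 3 [order #2] limit_sell(price=103, qty=6): fills=none; bids=[-] asks=[#2:6@103]
After op 4 [order #3] limit_sell(price=104, qty=3): fills=none; bids=[-] asks=[#2:6@103 #3:3@104]
After op 5 [order #4] limit_sell(price=103, qty=6): fills=none; bids=[-] asks=[#2:6@103 #4:6@103 #3:3@104]
After op 6 [order #5] limit_buy(price=100, qty=2): fills=none; bids=[#5:2@100] asks=[#2:6@103 #4:6@103 #3:3@104]
After op 7 cancel(order #1): fills=none; bids=[#5:2@100] asks=[#2:6@103 #4:6@103 #3:3@104]

Answer: bid=98 ask=-
bid=- ask=-
bid=- ask=103
bid=- ask=103
bid=- ask=103
bid=100 ask=103
bid=100 ask=103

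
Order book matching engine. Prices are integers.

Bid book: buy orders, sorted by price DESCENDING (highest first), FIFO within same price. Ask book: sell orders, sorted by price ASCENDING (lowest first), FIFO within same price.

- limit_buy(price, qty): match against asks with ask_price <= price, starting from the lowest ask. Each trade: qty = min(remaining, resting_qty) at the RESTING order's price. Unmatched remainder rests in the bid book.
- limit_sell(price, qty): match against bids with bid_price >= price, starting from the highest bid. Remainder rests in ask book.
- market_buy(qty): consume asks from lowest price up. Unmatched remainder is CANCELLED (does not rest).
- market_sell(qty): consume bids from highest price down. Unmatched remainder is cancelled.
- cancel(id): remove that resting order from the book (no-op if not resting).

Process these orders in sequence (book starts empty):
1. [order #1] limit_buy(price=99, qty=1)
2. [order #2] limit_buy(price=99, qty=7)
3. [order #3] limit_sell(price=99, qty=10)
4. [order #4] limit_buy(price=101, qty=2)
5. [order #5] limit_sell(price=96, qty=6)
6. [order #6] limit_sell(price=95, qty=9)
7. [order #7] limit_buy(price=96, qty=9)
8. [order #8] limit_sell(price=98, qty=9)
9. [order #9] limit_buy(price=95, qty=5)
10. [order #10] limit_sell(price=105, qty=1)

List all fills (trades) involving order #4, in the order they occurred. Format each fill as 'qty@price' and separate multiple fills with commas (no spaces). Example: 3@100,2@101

After op 1 [order #1] limit_buy(price=99, qty=1): fills=none; bids=[#1:1@99] asks=[-]
After op 2 [order #2] limit_buy(price=99, qty=7): fills=none; bids=[#1:1@99 #2:7@99] asks=[-]
After op 3 [order #3] limit_sell(price=99, qty=10): fills=#1x#3:1@99 #2x#3:7@99; bids=[-] asks=[#3:2@99]
After op 4 [order #4] limit_buy(price=101, qty=2): fills=#4x#3:2@99; bids=[-] asks=[-]
After op 5 [order #5] limit_sell(price=96, qty=6): fills=none; bids=[-] asks=[#5:6@96]
After op 6 [order #6] limit_sell(price=95, qty=9): fills=none; bids=[-] asks=[#6:9@95 #5:6@96]
After op 7 [order #7] limit_buy(price=96, qty=9): fills=#7x#6:9@95; bids=[-] asks=[#5:6@96]
After op 8 [order #8] limit_sell(price=98, qty=9): fills=none; bids=[-] asks=[#5:6@96 #8:9@98]
After op 9 [order #9] limit_buy(price=95, qty=5): fills=none; bids=[#9:5@95] asks=[#5:6@96 #8:9@98]
After op 10 [order #10] limit_sell(price=105, qty=1): fills=none; bids=[#9:5@95] asks=[#5:6@96 #8:9@98 #10:1@105]

Answer: 2@99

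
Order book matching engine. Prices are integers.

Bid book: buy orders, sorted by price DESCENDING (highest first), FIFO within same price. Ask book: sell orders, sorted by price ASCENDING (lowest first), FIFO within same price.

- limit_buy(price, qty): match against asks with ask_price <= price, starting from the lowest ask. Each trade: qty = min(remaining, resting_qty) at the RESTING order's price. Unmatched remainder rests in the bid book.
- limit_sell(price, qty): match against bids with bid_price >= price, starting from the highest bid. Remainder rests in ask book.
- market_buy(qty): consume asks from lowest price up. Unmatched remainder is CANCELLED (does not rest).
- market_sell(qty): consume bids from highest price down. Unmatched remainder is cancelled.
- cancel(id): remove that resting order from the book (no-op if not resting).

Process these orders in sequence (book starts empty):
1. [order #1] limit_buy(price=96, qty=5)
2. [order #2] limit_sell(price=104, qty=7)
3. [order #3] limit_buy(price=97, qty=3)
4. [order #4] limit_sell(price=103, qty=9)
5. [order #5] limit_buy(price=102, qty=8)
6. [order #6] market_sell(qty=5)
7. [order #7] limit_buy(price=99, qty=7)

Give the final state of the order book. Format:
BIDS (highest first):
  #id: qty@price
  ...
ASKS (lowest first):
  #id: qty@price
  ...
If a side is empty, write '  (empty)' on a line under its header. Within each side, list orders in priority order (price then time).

Answer: BIDS (highest first):
  #5: 3@102
  #7: 7@99
  #3: 3@97
  #1: 5@96
ASKS (lowest first):
  #4: 9@103
  #2: 7@104

Derivation:
After op 1 [order #1] limit_buy(price=96, qty=5): fills=none; bids=[#1:5@96] asks=[-]
After op 2 [order #2] limit_sell(price=104, qty=7): fills=none; bids=[#1:5@96] asks=[#2:7@104]
After op 3 [order #3] limit_buy(price=97, qty=3): fills=none; bids=[#3:3@97 #1:5@96] asks=[#2:7@104]
After op 4 [order #4] limit_sell(price=103, qty=9): fills=none; bids=[#3:3@97 #1:5@96] asks=[#4:9@103 #2:7@104]
After op 5 [order #5] limit_buy(price=102, qty=8): fills=none; bids=[#5:8@102 #3:3@97 #1:5@96] asks=[#4:9@103 #2:7@104]
After op 6 [order #6] market_sell(qty=5): fills=#5x#6:5@102; bids=[#5:3@102 #3:3@97 #1:5@96] asks=[#4:9@103 #2:7@104]
After op 7 [order #7] limit_buy(price=99, qty=7): fills=none; bids=[#5:3@102 #7:7@99 #3:3@97 #1:5@96] asks=[#4:9@103 #2:7@104]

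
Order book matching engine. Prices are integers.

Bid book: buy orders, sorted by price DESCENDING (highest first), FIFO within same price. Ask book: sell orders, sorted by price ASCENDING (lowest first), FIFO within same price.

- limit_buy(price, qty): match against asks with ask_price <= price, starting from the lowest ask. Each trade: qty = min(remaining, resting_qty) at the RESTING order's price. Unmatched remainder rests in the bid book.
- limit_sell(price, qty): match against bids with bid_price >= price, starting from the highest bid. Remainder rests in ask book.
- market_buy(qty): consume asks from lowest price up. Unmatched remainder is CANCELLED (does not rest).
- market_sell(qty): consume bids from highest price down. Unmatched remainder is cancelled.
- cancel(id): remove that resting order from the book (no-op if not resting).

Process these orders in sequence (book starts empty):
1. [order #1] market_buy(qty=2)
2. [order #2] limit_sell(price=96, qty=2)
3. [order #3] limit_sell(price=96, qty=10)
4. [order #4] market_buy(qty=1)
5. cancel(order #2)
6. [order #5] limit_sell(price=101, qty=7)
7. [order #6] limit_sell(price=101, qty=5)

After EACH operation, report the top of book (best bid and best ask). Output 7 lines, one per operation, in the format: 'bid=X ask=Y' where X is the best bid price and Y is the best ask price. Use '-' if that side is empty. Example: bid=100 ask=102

Answer: bid=- ask=-
bid=- ask=96
bid=- ask=96
bid=- ask=96
bid=- ask=96
bid=- ask=96
bid=- ask=96

Derivation:
After op 1 [order #1] market_buy(qty=2): fills=none; bids=[-] asks=[-]
After op 2 [order #2] limit_sell(price=96, qty=2): fills=none; bids=[-] asks=[#2:2@96]
After op 3 [order #3] limit_sell(price=96, qty=10): fills=none; bids=[-] asks=[#2:2@96 #3:10@96]
After op 4 [order #4] market_buy(qty=1): fills=#4x#2:1@96; bids=[-] asks=[#2:1@96 #3:10@96]
After op 5 cancel(order #2): fills=none; bids=[-] asks=[#3:10@96]
After op 6 [order #5] limit_sell(price=101, qty=7): fills=none; bids=[-] asks=[#3:10@96 #5:7@101]
After op 7 [order #6] limit_sell(price=101, qty=5): fills=none; bids=[-] asks=[#3:10@96 #5:7@101 #6:5@101]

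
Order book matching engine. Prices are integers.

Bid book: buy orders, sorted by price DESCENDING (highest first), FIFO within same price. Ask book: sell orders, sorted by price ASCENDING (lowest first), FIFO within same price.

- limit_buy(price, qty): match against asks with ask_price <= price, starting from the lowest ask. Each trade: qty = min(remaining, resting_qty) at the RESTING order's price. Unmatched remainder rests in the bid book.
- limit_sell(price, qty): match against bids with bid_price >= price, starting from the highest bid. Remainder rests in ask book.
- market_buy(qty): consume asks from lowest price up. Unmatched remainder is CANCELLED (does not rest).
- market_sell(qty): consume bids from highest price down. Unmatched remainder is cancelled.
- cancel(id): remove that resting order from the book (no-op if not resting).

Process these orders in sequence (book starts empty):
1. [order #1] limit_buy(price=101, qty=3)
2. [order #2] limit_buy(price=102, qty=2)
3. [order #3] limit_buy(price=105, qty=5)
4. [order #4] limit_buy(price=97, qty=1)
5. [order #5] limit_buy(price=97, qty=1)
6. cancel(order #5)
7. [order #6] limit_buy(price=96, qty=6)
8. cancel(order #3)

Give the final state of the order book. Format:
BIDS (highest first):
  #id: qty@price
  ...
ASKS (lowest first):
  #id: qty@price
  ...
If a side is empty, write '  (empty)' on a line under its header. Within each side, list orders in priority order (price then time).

After op 1 [order #1] limit_buy(price=101, qty=3): fills=none; bids=[#1:3@101] asks=[-]
After op 2 [order #2] limit_buy(price=102, qty=2): fills=none; bids=[#2:2@102 #1:3@101] asks=[-]
After op 3 [order #3] limit_buy(price=105, qty=5): fills=none; bids=[#3:5@105 #2:2@102 #1:3@101] asks=[-]
After op 4 [order #4] limit_buy(price=97, qty=1): fills=none; bids=[#3:5@105 #2:2@102 #1:3@101 #4:1@97] asks=[-]
After op 5 [order #5] limit_buy(price=97, qty=1): fills=none; bids=[#3:5@105 #2:2@102 #1:3@101 #4:1@97 #5:1@97] asks=[-]
After op 6 cancel(order #5): fills=none; bids=[#3:5@105 #2:2@102 #1:3@101 #4:1@97] asks=[-]
After op 7 [order #6] limit_buy(price=96, qty=6): fills=none; bids=[#3:5@105 #2:2@102 #1:3@101 #4:1@97 #6:6@96] asks=[-]
After op 8 cancel(order #3): fills=none; bids=[#2:2@102 #1:3@101 #4:1@97 #6:6@96] asks=[-]

Answer: BIDS (highest first):
  #2: 2@102
  #1: 3@101
  #4: 1@97
  #6: 6@96
ASKS (lowest first):
  (empty)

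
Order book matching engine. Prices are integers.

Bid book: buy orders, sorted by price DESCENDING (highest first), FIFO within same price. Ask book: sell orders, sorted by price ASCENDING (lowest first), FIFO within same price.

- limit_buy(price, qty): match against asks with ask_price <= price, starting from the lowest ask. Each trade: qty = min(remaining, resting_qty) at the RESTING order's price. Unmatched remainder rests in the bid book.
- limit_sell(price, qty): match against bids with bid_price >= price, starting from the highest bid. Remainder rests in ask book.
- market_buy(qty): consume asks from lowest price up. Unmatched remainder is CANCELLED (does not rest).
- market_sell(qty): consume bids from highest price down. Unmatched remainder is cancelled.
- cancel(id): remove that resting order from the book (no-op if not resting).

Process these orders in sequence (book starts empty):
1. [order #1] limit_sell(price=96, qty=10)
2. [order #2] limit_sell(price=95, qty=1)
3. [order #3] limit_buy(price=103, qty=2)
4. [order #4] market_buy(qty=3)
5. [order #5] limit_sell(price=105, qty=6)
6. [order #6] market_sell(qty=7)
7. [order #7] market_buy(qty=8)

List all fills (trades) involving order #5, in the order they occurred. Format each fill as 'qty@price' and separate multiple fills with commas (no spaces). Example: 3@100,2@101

After op 1 [order #1] limit_sell(price=96, qty=10): fills=none; bids=[-] asks=[#1:10@96]
After op 2 [order #2] limit_sell(price=95, qty=1): fills=none; bids=[-] asks=[#2:1@95 #1:10@96]
After op 3 [order #3] limit_buy(price=103, qty=2): fills=#3x#2:1@95 #3x#1:1@96; bids=[-] asks=[#1:9@96]
After op 4 [order #4] market_buy(qty=3): fills=#4x#1:3@96; bids=[-] asks=[#1:6@96]
After op 5 [order #5] limit_sell(price=105, qty=6): fills=none; bids=[-] asks=[#1:6@96 #5:6@105]
After op 6 [order #6] market_sell(qty=7): fills=none; bids=[-] asks=[#1:6@96 #5:6@105]
After op 7 [order #7] market_buy(qty=8): fills=#7x#1:6@96 #7x#5:2@105; bids=[-] asks=[#5:4@105]

Answer: 2@105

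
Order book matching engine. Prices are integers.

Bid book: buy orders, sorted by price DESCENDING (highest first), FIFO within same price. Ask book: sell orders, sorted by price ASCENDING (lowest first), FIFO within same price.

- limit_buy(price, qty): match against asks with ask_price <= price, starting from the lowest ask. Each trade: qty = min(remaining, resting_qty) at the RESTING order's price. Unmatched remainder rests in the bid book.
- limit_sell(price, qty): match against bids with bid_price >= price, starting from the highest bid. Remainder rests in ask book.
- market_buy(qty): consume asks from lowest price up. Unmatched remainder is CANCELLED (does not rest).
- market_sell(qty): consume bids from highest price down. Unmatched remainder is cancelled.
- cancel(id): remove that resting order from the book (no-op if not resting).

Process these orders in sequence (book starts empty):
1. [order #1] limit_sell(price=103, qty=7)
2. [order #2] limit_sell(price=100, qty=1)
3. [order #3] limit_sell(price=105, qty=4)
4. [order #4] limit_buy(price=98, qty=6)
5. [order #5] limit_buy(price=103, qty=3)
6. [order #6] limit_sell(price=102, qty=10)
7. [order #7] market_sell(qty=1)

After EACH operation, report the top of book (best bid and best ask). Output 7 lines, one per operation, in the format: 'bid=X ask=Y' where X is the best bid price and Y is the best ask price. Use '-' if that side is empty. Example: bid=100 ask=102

Answer: bid=- ask=103
bid=- ask=100
bid=- ask=100
bid=98 ask=100
bid=98 ask=103
bid=98 ask=102
bid=98 ask=102

Derivation:
After op 1 [order #1] limit_sell(price=103, qty=7): fills=none; bids=[-] asks=[#1:7@103]
After op 2 [order #2] limit_sell(price=100, qty=1): fills=none; bids=[-] asks=[#2:1@100 #1:7@103]
After op 3 [order #3] limit_sell(price=105, qty=4): fills=none; bids=[-] asks=[#2:1@100 #1:7@103 #3:4@105]
After op 4 [order #4] limit_buy(price=98, qty=6): fills=none; bids=[#4:6@98] asks=[#2:1@100 #1:7@103 #3:4@105]
After op 5 [order #5] limit_buy(price=103, qty=3): fills=#5x#2:1@100 #5x#1:2@103; bids=[#4:6@98] asks=[#1:5@103 #3:4@105]
After op 6 [order #6] limit_sell(price=102, qty=10): fills=none; bids=[#4:6@98] asks=[#6:10@102 #1:5@103 #3:4@105]
After op 7 [order #7] market_sell(qty=1): fills=#4x#7:1@98; bids=[#4:5@98] asks=[#6:10@102 #1:5@103 #3:4@105]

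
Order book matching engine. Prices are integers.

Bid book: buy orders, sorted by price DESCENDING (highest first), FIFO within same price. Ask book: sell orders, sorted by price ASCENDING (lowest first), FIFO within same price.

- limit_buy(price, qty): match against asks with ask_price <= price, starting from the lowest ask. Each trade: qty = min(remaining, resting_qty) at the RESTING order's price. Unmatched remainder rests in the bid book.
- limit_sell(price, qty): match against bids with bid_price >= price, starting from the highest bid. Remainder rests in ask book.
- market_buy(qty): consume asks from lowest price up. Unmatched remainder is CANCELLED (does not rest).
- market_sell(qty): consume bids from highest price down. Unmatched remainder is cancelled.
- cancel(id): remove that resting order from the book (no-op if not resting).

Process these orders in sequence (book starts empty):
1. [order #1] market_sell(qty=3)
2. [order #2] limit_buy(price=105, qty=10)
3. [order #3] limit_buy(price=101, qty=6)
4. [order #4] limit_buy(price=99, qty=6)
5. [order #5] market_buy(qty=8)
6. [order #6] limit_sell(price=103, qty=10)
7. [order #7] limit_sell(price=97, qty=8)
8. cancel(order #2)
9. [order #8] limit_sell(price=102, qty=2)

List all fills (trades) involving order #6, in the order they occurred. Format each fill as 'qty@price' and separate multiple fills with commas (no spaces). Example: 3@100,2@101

Answer: 10@105

Derivation:
After op 1 [order #1] market_sell(qty=3): fills=none; bids=[-] asks=[-]
After op 2 [order #2] limit_buy(price=105, qty=10): fills=none; bids=[#2:10@105] asks=[-]
After op 3 [order #3] limit_buy(price=101, qty=6): fills=none; bids=[#2:10@105 #3:6@101] asks=[-]
After op 4 [order #4] limit_buy(price=99, qty=6): fills=none; bids=[#2:10@105 #3:6@101 #4:6@99] asks=[-]
After op 5 [order #5] market_buy(qty=8): fills=none; bids=[#2:10@105 #3:6@101 #4:6@99] asks=[-]
After op 6 [order #6] limit_sell(price=103, qty=10): fills=#2x#6:10@105; bids=[#3:6@101 #4:6@99] asks=[-]
After op 7 [order #7] limit_sell(price=97, qty=8): fills=#3x#7:6@101 #4x#7:2@99; bids=[#4:4@99] asks=[-]
After op 8 cancel(order #2): fills=none; bids=[#4:4@99] asks=[-]
After op 9 [order #8] limit_sell(price=102, qty=2): fills=none; bids=[#4:4@99] asks=[#8:2@102]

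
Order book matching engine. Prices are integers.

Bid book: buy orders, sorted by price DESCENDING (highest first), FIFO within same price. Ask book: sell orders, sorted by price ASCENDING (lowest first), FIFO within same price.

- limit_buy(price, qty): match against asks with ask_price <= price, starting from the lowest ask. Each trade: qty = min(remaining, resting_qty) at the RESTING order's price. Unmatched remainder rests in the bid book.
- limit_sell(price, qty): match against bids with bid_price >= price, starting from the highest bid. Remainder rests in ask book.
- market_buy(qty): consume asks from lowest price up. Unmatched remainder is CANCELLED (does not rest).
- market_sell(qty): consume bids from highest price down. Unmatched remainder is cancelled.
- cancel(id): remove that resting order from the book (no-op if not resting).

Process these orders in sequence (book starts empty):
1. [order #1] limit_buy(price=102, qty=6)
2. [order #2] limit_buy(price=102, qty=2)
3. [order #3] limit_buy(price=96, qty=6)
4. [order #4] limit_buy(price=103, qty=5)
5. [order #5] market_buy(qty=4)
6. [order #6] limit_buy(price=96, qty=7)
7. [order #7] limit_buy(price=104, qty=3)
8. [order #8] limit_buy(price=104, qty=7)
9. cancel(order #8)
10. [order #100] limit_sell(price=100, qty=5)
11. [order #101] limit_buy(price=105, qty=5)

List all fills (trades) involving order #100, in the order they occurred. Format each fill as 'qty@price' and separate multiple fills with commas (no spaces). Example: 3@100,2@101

Answer: 3@104,2@103

Derivation:
After op 1 [order #1] limit_buy(price=102, qty=6): fills=none; bids=[#1:6@102] asks=[-]
After op 2 [order #2] limit_buy(price=102, qty=2): fills=none; bids=[#1:6@102 #2:2@102] asks=[-]
After op 3 [order #3] limit_buy(price=96, qty=6): fills=none; bids=[#1:6@102 #2:2@102 #3:6@96] asks=[-]
After op 4 [order #4] limit_buy(price=103, qty=5): fills=none; bids=[#4:5@103 #1:6@102 #2:2@102 #3:6@96] asks=[-]
After op 5 [order #5] market_buy(qty=4): fills=none; bids=[#4:5@103 #1:6@102 #2:2@102 #3:6@96] asks=[-]
After op 6 [order #6] limit_buy(price=96, qty=7): fills=none; bids=[#4:5@103 #1:6@102 #2:2@102 #3:6@96 #6:7@96] asks=[-]
After op 7 [order #7] limit_buy(price=104, qty=3): fills=none; bids=[#7:3@104 #4:5@103 #1:6@102 #2:2@102 #3:6@96 #6:7@96] asks=[-]
After op 8 [order #8] limit_buy(price=104, qty=7): fills=none; bids=[#7:3@104 #8:7@104 #4:5@103 #1:6@102 #2:2@102 #3:6@96 #6:7@96] asks=[-]
After op 9 cancel(order #8): fills=none; bids=[#7:3@104 #4:5@103 #1:6@102 #2:2@102 #3:6@96 #6:7@96] asks=[-]
After op 10 [order #100] limit_sell(price=100, qty=5): fills=#7x#100:3@104 #4x#100:2@103; bids=[#4:3@103 #1:6@102 #2:2@102 #3:6@96 #6:7@96] asks=[-]
After op 11 [order #101] limit_buy(price=105, qty=5): fills=none; bids=[#101:5@105 #4:3@103 #1:6@102 #2:2@102 #3:6@96 #6:7@96] asks=[-]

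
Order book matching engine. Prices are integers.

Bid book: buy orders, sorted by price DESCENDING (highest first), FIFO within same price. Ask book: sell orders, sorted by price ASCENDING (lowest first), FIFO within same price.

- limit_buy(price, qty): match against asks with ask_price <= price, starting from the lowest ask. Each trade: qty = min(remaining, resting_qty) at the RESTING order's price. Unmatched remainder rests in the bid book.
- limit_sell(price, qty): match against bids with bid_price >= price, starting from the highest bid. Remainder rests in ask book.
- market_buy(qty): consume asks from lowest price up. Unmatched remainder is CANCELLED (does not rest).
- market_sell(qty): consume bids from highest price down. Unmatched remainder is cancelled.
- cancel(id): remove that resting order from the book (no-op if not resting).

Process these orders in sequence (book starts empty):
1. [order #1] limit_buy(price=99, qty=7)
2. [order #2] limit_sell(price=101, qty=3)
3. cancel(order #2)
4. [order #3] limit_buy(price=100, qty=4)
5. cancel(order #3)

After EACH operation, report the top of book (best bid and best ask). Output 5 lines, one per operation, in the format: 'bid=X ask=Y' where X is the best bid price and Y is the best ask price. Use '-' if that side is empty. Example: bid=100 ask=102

Answer: bid=99 ask=-
bid=99 ask=101
bid=99 ask=-
bid=100 ask=-
bid=99 ask=-

Derivation:
After op 1 [order #1] limit_buy(price=99, qty=7): fills=none; bids=[#1:7@99] asks=[-]
After op 2 [order #2] limit_sell(price=101, qty=3): fills=none; bids=[#1:7@99] asks=[#2:3@101]
After op 3 cancel(order #2): fills=none; bids=[#1:7@99] asks=[-]
After op 4 [order #3] limit_buy(price=100, qty=4): fills=none; bids=[#3:4@100 #1:7@99] asks=[-]
After op 5 cancel(order #3): fills=none; bids=[#1:7@99] asks=[-]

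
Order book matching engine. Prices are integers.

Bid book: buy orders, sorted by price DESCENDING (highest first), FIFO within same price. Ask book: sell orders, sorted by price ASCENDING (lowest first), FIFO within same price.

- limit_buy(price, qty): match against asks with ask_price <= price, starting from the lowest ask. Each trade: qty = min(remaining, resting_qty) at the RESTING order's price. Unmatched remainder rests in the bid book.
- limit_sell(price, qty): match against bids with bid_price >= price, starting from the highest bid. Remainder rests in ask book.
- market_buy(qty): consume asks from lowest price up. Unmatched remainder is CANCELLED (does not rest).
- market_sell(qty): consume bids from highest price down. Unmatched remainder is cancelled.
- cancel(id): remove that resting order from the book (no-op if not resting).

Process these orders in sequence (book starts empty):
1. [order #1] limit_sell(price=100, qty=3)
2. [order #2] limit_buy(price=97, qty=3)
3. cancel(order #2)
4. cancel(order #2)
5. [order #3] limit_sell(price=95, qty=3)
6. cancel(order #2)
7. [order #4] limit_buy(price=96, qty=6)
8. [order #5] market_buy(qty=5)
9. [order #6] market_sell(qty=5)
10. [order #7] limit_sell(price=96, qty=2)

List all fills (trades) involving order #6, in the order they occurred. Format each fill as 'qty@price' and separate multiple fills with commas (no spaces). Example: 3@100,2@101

Answer: 3@96

Derivation:
After op 1 [order #1] limit_sell(price=100, qty=3): fills=none; bids=[-] asks=[#1:3@100]
After op 2 [order #2] limit_buy(price=97, qty=3): fills=none; bids=[#2:3@97] asks=[#1:3@100]
After op 3 cancel(order #2): fills=none; bids=[-] asks=[#1:3@100]
After op 4 cancel(order #2): fills=none; bids=[-] asks=[#1:3@100]
After op 5 [order #3] limit_sell(price=95, qty=3): fills=none; bids=[-] asks=[#3:3@95 #1:3@100]
After op 6 cancel(order #2): fills=none; bids=[-] asks=[#3:3@95 #1:3@100]
After op 7 [order #4] limit_buy(price=96, qty=6): fills=#4x#3:3@95; bids=[#4:3@96] asks=[#1:3@100]
After op 8 [order #5] market_buy(qty=5): fills=#5x#1:3@100; bids=[#4:3@96] asks=[-]
After op 9 [order #6] market_sell(qty=5): fills=#4x#6:3@96; bids=[-] asks=[-]
After op 10 [order #7] limit_sell(price=96, qty=2): fills=none; bids=[-] asks=[#7:2@96]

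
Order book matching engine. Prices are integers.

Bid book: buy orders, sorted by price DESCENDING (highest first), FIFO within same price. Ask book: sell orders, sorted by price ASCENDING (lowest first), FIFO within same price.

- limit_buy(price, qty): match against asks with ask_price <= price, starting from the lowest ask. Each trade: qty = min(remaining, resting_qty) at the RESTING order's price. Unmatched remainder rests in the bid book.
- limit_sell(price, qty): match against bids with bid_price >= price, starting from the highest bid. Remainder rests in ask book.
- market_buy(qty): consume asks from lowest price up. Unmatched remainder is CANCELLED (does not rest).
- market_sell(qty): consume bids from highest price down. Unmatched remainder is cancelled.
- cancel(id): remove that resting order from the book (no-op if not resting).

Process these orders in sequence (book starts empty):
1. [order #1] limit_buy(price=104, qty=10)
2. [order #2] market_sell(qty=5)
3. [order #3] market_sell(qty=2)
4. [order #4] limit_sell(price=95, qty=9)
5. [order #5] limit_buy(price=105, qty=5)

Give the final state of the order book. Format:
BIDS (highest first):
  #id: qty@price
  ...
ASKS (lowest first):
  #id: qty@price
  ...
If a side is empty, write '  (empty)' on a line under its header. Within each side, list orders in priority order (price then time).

Answer: BIDS (highest first):
  (empty)
ASKS (lowest first):
  #4: 1@95

Derivation:
After op 1 [order #1] limit_buy(price=104, qty=10): fills=none; bids=[#1:10@104] asks=[-]
After op 2 [order #2] market_sell(qty=5): fills=#1x#2:5@104; bids=[#1:5@104] asks=[-]
After op 3 [order #3] market_sell(qty=2): fills=#1x#3:2@104; bids=[#1:3@104] asks=[-]
After op 4 [order #4] limit_sell(price=95, qty=9): fills=#1x#4:3@104; bids=[-] asks=[#4:6@95]
After op 5 [order #5] limit_buy(price=105, qty=5): fills=#5x#4:5@95; bids=[-] asks=[#4:1@95]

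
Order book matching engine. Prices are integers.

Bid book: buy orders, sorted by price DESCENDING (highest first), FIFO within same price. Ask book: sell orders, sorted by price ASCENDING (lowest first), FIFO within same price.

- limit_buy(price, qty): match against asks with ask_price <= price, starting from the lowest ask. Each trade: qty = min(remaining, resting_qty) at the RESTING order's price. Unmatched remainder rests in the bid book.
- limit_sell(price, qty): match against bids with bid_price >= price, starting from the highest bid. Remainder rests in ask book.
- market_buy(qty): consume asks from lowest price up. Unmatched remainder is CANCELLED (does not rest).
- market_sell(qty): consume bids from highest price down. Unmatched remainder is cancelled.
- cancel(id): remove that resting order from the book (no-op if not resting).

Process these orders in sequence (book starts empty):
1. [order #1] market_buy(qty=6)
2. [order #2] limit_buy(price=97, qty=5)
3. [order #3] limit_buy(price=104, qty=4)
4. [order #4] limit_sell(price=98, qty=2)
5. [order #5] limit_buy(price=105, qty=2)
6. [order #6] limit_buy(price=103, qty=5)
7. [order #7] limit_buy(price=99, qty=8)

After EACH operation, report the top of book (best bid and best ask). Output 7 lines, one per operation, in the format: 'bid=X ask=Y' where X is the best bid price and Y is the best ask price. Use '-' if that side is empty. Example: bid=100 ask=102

After op 1 [order #1] market_buy(qty=6): fills=none; bids=[-] asks=[-]
After op 2 [order #2] limit_buy(price=97, qty=5): fills=none; bids=[#2:5@97] asks=[-]
After op 3 [order #3] limit_buy(price=104, qty=4): fills=none; bids=[#3:4@104 #2:5@97] asks=[-]
After op 4 [order #4] limit_sell(price=98, qty=2): fills=#3x#4:2@104; bids=[#3:2@104 #2:5@97] asks=[-]
After op 5 [order #5] limit_buy(price=105, qty=2): fills=none; bids=[#5:2@105 #3:2@104 #2:5@97] asks=[-]
After op 6 [order #6] limit_buy(price=103, qty=5): fills=none; bids=[#5:2@105 #3:2@104 #6:5@103 #2:5@97] asks=[-]
After op 7 [order #7] limit_buy(price=99, qty=8): fills=none; bids=[#5:2@105 #3:2@104 #6:5@103 #7:8@99 #2:5@97] asks=[-]

Answer: bid=- ask=-
bid=97 ask=-
bid=104 ask=-
bid=104 ask=-
bid=105 ask=-
bid=105 ask=-
bid=105 ask=-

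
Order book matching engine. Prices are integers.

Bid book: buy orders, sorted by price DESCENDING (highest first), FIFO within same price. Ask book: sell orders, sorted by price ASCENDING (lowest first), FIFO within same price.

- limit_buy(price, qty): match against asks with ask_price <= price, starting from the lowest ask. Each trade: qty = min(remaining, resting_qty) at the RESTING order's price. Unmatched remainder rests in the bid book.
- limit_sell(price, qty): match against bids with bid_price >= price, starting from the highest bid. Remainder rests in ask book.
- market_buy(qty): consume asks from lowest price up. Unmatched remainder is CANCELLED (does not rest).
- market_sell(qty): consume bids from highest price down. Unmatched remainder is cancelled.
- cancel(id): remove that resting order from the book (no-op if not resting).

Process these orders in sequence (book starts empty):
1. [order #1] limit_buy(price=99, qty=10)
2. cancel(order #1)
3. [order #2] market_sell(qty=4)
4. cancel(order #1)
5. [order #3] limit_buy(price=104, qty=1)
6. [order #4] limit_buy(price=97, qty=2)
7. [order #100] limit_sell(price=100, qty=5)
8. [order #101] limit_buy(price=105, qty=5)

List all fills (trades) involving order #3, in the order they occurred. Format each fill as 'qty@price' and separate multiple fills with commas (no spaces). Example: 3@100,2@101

Answer: 1@104

Derivation:
After op 1 [order #1] limit_buy(price=99, qty=10): fills=none; bids=[#1:10@99] asks=[-]
After op 2 cancel(order #1): fills=none; bids=[-] asks=[-]
After op 3 [order #2] market_sell(qty=4): fills=none; bids=[-] asks=[-]
After op 4 cancel(order #1): fills=none; bids=[-] asks=[-]
After op 5 [order #3] limit_buy(price=104, qty=1): fills=none; bids=[#3:1@104] asks=[-]
After op 6 [order #4] limit_buy(price=97, qty=2): fills=none; bids=[#3:1@104 #4:2@97] asks=[-]
After op 7 [order #100] limit_sell(price=100, qty=5): fills=#3x#100:1@104; bids=[#4:2@97] asks=[#100:4@100]
After op 8 [order #101] limit_buy(price=105, qty=5): fills=#101x#100:4@100; bids=[#101:1@105 #4:2@97] asks=[-]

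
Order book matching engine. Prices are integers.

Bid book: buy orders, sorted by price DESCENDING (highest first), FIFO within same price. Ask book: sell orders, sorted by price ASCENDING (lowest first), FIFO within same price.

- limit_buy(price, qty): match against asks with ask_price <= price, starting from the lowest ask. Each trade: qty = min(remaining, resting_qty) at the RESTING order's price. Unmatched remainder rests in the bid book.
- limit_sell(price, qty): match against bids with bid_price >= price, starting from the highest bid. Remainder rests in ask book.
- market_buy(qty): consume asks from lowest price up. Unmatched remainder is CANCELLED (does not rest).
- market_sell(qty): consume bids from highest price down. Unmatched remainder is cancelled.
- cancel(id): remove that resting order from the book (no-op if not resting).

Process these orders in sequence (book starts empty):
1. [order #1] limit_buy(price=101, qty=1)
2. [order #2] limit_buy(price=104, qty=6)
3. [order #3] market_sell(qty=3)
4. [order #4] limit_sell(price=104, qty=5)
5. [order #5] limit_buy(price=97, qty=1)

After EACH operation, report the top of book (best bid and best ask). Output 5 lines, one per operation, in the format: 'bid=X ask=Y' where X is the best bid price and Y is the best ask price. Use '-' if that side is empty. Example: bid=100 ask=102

Answer: bid=101 ask=-
bid=104 ask=-
bid=104 ask=-
bid=101 ask=104
bid=101 ask=104

Derivation:
After op 1 [order #1] limit_buy(price=101, qty=1): fills=none; bids=[#1:1@101] asks=[-]
After op 2 [order #2] limit_buy(price=104, qty=6): fills=none; bids=[#2:6@104 #1:1@101] asks=[-]
After op 3 [order #3] market_sell(qty=3): fills=#2x#3:3@104; bids=[#2:3@104 #1:1@101] asks=[-]
After op 4 [order #4] limit_sell(price=104, qty=5): fills=#2x#4:3@104; bids=[#1:1@101] asks=[#4:2@104]
After op 5 [order #5] limit_buy(price=97, qty=1): fills=none; bids=[#1:1@101 #5:1@97] asks=[#4:2@104]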